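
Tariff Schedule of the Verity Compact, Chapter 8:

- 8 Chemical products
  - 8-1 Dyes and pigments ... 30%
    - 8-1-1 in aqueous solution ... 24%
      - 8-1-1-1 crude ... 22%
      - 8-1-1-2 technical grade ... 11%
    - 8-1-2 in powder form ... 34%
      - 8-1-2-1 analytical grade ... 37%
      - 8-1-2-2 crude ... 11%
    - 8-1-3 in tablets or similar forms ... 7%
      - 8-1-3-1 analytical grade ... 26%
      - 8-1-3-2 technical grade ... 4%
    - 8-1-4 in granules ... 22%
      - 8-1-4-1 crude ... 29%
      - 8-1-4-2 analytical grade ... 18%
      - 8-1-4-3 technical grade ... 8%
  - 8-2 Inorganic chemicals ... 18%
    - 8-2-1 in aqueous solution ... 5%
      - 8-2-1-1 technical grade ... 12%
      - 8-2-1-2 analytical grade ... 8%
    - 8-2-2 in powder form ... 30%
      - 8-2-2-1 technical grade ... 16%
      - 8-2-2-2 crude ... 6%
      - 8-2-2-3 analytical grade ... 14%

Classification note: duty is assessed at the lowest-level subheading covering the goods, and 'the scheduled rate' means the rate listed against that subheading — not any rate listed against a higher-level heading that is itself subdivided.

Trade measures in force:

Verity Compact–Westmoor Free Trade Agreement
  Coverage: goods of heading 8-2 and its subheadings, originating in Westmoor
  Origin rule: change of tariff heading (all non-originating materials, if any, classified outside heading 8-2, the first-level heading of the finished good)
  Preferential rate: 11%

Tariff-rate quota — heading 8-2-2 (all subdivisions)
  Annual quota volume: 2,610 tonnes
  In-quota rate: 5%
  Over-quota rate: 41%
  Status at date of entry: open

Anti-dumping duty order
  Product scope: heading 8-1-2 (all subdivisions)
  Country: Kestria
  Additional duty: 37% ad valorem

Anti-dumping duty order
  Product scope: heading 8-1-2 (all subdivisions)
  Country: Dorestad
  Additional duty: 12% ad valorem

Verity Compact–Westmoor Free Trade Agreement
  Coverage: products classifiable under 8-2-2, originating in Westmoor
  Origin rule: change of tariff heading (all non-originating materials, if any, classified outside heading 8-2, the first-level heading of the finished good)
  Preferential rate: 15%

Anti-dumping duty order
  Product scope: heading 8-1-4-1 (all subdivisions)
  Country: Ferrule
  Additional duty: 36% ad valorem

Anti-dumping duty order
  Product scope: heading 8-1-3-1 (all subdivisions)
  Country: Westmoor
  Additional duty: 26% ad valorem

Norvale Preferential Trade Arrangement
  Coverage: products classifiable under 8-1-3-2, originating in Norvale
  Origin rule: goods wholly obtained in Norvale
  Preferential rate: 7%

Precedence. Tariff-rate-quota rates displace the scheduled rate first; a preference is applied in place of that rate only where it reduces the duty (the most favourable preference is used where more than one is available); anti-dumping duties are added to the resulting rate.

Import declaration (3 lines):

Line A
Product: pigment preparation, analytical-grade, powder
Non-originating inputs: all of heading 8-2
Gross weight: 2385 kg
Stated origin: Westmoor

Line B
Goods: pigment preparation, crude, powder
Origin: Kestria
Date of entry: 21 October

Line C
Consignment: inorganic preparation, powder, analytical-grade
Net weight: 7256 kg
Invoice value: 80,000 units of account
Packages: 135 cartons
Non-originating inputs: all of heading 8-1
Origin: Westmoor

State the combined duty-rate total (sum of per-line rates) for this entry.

90%

Line A: pigment → 8-1; powder → 8-1-2; analytical-grade → 8-1-2-1. Scheduled 37%. Westmoor agreement on 8-2: 8-1-2-1 not covered; Westmoor agreement on 8-2-2: 8-1-2-1 not covered. → 37%.
Line B: pigment → 8-1; powder → 8-1-2; crude → 8-1-2-2. Scheduled 11%. anti-dumping (Kestria, 8-1-2): +37%; total 11% + 37% = 48%. → 48%.
Line C: inorganic → 8-2; powder → 8-2-2; analytical-grade → 8-2-2-3. Scheduled 14%. quota on 8-2-2 open → in-quota 5%; Westmoor agreement on 8-2: CTH met → 11% available; Westmoor agreement on 8-2-2: CTH met → 15% available; preference 11% not lower than 5% → no reduction. → 5%.
Sum: 37% + 48% + 5% = 90%.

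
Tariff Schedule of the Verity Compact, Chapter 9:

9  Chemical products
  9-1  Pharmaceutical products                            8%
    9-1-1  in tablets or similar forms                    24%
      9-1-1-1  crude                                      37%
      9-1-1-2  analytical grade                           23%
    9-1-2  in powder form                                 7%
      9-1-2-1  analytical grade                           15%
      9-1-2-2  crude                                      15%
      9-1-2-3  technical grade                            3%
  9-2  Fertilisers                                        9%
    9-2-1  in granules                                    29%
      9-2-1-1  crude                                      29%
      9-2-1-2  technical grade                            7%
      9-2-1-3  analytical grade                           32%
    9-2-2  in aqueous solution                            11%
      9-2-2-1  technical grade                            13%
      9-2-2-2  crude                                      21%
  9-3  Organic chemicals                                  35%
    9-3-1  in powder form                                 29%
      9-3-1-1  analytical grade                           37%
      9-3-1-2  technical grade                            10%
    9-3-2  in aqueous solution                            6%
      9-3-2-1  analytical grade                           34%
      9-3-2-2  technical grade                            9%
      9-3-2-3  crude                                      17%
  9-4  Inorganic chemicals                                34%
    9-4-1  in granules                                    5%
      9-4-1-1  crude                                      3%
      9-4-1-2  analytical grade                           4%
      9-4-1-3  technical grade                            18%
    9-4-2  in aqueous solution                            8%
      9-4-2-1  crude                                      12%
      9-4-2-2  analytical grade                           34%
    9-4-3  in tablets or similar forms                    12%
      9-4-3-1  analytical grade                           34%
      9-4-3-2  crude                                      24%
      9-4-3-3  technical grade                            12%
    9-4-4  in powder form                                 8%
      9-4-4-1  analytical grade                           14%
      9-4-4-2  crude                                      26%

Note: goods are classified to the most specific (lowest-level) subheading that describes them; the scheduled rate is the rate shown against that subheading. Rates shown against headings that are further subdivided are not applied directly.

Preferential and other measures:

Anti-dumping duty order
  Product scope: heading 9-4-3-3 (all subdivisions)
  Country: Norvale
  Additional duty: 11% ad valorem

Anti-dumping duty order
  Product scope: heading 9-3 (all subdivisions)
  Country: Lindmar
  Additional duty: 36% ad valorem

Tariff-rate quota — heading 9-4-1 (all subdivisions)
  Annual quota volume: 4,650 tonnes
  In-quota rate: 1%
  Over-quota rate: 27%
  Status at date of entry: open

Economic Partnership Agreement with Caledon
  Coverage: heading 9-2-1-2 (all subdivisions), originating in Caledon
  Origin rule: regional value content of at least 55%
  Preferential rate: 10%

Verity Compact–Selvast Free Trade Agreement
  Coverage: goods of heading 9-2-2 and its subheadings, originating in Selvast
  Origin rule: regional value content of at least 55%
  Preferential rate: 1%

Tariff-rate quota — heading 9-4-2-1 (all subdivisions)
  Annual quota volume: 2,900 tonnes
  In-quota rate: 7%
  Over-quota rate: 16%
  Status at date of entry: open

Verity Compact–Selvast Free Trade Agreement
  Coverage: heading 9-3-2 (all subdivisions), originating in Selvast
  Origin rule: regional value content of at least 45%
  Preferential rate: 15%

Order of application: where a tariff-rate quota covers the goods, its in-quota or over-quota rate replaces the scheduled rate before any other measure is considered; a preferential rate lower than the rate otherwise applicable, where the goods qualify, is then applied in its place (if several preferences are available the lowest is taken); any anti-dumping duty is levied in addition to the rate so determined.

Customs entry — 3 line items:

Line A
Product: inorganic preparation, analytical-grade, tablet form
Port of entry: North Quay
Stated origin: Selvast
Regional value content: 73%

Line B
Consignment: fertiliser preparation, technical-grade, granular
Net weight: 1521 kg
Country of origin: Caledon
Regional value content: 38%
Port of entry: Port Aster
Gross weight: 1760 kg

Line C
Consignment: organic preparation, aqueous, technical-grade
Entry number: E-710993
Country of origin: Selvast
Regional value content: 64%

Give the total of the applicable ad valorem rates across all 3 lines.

Line A: inorganic → 9-4; tablet form → 9-4-3; analytical-grade → 9-4-3-1. Scheduled 34%. Selvast agreement on 9-2-2: 9-4-3-1 not covered; Selvast agreement on 9-3-2: 9-4-3-1 not covered. → 34%.
Line B: fertiliser → 9-2; granular → 9-2-1; technical-grade → 9-2-1-2. Scheduled 7%. Caledon agreement on 9-2-1-2: RVC < 55%. → 7%.
Line C: organic → 9-3; aqueous → 9-3-2; technical-grade → 9-3-2-2. Scheduled 9%. Selvast agreement on 9-2-2: 9-3-2-2 not covered; Selvast agreement on 9-3-2: RVC ≥ 45% → 15% available; preference 15% not lower than 9% → no reduction. → 9%.
Sum: 34% + 7% + 9% = 50%.

50%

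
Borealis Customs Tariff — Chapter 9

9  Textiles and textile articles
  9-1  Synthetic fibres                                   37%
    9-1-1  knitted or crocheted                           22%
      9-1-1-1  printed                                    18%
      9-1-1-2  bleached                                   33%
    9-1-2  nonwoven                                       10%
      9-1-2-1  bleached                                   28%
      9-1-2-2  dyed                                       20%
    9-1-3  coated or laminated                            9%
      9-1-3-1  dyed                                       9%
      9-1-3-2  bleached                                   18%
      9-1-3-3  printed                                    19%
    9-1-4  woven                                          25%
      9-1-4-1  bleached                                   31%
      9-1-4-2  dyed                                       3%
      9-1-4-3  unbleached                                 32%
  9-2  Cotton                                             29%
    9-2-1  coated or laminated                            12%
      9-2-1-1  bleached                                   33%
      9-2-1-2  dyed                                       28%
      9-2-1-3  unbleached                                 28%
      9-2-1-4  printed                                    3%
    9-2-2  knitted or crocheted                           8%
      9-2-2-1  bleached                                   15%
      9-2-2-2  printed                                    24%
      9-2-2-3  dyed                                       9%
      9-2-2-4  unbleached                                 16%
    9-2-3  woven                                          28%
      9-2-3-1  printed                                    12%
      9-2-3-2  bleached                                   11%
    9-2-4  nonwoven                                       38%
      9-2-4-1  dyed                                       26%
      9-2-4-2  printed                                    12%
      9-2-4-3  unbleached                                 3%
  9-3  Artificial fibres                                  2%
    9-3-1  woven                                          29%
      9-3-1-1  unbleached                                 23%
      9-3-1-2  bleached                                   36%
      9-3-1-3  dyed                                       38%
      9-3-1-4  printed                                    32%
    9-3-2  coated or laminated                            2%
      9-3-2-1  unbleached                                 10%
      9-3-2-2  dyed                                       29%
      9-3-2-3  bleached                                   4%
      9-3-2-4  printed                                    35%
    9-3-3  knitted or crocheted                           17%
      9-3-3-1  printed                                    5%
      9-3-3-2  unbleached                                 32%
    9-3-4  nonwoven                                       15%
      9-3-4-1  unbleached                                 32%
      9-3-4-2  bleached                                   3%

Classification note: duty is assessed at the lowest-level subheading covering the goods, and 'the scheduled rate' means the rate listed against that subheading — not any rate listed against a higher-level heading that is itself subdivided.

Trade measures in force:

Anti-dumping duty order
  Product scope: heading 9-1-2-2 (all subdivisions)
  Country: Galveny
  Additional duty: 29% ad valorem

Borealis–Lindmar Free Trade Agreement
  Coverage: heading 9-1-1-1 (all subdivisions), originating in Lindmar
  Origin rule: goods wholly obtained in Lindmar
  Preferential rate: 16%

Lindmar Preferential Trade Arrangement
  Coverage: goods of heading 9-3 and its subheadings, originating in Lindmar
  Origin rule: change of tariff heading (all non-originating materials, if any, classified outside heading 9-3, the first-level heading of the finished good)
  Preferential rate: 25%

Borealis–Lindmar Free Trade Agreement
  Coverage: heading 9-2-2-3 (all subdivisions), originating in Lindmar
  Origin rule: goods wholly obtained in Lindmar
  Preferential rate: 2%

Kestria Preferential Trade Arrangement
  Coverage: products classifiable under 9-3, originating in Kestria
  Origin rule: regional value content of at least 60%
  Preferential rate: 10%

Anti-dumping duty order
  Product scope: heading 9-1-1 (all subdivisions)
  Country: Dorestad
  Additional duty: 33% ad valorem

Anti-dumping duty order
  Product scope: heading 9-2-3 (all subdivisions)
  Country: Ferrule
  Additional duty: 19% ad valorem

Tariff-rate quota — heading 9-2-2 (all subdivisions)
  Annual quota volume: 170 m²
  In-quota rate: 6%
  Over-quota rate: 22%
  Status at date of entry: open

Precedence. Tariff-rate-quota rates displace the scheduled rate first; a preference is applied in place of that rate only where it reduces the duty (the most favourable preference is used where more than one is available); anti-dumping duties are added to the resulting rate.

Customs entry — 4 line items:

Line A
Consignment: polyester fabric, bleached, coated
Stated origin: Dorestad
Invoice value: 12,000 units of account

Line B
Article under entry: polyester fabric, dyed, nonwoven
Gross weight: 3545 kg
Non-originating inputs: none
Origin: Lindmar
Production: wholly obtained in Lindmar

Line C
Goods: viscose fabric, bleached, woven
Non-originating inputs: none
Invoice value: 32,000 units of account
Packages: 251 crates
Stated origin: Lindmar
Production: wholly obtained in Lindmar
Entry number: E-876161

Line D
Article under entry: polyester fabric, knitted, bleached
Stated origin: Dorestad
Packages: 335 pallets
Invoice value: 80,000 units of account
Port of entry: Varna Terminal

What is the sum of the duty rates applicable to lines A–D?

Line A: polyester → 9-1; coated → 9-1-3; bleached → 9-1-3-2. Scheduled 18%. No special measure applies. → 18%.
Line B: polyester → 9-1; nonwoven → 9-1-2; dyed → 9-1-2-2. Scheduled 20%. Lindmar agreement on 9-1-1-1: 9-1-2-2 not covered; Lindmar agreement on 9-3: 9-1-2-2 not covered; Lindmar agreement on 9-2-2-3: 9-1-2-2 not covered. → 20%.
Line C: viscose → 9-3; woven → 9-3-1; bleached → 9-3-1-2. Scheduled 36%. Lindmar agreement on 9-1-1-1: 9-3-1-2 not covered; Lindmar agreement on 9-3: CTH met → 25% available; Lindmar agreement on 9-2-2-3: 9-3-1-2 not covered; preferential 25%. → 25%.
Line D: polyester → 9-1; knitted → 9-1-1; bleached → 9-1-1-2. Scheduled 33%. anti-dumping (Dorestad, 9-1-1): +33%; total 33% + 33% = 66%. → 66%.
Sum: 18% + 20% + 25% + 66% = 129%.

129%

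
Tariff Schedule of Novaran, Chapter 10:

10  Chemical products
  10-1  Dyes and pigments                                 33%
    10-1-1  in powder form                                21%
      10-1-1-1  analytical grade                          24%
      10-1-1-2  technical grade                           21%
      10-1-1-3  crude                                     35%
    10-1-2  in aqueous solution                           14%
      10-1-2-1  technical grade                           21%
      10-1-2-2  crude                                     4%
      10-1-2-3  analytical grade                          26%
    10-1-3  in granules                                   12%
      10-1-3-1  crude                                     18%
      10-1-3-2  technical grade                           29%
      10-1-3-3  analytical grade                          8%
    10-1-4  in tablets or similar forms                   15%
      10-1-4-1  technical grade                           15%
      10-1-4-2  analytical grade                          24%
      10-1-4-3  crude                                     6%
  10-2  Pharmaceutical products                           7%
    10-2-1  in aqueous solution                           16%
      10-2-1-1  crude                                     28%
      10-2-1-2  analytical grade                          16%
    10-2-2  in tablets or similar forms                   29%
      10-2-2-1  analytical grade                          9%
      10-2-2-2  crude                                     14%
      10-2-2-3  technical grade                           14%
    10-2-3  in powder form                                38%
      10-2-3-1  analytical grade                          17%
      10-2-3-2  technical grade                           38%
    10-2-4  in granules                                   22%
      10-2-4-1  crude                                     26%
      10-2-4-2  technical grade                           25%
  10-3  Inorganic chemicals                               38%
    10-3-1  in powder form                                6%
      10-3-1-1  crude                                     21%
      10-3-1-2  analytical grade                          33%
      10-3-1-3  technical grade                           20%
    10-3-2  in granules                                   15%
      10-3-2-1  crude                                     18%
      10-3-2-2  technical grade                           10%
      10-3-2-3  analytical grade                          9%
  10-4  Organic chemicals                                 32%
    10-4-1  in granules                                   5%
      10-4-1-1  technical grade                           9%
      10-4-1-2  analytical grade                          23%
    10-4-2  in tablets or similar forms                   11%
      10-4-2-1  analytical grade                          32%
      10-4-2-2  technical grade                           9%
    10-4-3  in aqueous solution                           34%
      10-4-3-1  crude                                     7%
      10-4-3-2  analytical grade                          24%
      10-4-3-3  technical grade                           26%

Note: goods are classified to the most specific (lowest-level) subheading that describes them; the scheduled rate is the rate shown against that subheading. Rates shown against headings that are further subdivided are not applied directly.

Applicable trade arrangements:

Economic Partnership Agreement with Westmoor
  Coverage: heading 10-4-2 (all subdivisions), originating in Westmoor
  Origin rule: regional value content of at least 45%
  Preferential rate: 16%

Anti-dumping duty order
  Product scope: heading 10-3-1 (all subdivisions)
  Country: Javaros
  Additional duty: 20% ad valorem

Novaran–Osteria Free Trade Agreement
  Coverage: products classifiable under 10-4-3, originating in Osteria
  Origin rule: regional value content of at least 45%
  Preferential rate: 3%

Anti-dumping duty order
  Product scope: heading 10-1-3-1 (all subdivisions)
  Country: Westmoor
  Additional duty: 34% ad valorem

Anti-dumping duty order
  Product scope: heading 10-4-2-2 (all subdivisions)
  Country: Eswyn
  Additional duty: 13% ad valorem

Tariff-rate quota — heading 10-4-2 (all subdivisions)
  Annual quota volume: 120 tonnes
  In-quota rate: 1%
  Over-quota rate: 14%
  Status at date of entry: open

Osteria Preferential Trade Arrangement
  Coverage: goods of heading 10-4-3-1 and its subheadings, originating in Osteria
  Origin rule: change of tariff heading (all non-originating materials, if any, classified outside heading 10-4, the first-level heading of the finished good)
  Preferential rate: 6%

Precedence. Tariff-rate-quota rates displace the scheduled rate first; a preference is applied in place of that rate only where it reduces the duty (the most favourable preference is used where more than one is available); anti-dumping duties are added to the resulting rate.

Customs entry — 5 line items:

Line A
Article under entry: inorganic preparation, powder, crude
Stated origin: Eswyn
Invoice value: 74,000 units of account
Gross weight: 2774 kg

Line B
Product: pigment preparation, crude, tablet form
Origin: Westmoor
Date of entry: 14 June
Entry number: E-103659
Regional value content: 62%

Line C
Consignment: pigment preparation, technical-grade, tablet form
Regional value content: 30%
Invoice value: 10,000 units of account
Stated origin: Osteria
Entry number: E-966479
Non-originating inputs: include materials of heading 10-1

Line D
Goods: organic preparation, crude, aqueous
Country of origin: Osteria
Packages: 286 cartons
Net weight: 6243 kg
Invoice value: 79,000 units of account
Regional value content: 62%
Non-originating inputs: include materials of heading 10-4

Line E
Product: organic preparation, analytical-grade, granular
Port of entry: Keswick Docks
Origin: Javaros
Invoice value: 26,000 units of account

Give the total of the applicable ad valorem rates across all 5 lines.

Line A: inorganic → 10-3; powder → 10-3-1; crude → 10-3-1-1. Scheduled 21%. No special measure applies. → 21%.
Line B: pigment → 10-1; tablet form → 10-1-4; crude → 10-1-4-3. Scheduled 6%. Westmoor agreement on 10-4-2: 10-1-4-3 not covered. → 6%.
Line C: pigment → 10-1; tablet form → 10-1-4; technical-grade → 10-1-4-1. Scheduled 15%. Osteria agreement on 10-4-3: 10-1-4-1 not covered; Osteria agreement on 10-4-3-1: 10-1-4-1 not covered. → 15%.
Line D: organic → 10-4; aqueous → 10-4-3; crude → 10-4-3-1. Scheduled 7%. Osteria agreement on 10-4-3: RVC ≥ 45% → 3% available; Osteria agreement on 10-4-3-1: CTH not met; preferential 3%. → 3%.
Line E: organic → 10-4; granular → 10-4-1; analytical-grade → 10-4-1-2. Scheduled 23%. No special measure applies. → 23%.
Sum: 21% + 6% + 15% + 3% + 23% = 68%.

68%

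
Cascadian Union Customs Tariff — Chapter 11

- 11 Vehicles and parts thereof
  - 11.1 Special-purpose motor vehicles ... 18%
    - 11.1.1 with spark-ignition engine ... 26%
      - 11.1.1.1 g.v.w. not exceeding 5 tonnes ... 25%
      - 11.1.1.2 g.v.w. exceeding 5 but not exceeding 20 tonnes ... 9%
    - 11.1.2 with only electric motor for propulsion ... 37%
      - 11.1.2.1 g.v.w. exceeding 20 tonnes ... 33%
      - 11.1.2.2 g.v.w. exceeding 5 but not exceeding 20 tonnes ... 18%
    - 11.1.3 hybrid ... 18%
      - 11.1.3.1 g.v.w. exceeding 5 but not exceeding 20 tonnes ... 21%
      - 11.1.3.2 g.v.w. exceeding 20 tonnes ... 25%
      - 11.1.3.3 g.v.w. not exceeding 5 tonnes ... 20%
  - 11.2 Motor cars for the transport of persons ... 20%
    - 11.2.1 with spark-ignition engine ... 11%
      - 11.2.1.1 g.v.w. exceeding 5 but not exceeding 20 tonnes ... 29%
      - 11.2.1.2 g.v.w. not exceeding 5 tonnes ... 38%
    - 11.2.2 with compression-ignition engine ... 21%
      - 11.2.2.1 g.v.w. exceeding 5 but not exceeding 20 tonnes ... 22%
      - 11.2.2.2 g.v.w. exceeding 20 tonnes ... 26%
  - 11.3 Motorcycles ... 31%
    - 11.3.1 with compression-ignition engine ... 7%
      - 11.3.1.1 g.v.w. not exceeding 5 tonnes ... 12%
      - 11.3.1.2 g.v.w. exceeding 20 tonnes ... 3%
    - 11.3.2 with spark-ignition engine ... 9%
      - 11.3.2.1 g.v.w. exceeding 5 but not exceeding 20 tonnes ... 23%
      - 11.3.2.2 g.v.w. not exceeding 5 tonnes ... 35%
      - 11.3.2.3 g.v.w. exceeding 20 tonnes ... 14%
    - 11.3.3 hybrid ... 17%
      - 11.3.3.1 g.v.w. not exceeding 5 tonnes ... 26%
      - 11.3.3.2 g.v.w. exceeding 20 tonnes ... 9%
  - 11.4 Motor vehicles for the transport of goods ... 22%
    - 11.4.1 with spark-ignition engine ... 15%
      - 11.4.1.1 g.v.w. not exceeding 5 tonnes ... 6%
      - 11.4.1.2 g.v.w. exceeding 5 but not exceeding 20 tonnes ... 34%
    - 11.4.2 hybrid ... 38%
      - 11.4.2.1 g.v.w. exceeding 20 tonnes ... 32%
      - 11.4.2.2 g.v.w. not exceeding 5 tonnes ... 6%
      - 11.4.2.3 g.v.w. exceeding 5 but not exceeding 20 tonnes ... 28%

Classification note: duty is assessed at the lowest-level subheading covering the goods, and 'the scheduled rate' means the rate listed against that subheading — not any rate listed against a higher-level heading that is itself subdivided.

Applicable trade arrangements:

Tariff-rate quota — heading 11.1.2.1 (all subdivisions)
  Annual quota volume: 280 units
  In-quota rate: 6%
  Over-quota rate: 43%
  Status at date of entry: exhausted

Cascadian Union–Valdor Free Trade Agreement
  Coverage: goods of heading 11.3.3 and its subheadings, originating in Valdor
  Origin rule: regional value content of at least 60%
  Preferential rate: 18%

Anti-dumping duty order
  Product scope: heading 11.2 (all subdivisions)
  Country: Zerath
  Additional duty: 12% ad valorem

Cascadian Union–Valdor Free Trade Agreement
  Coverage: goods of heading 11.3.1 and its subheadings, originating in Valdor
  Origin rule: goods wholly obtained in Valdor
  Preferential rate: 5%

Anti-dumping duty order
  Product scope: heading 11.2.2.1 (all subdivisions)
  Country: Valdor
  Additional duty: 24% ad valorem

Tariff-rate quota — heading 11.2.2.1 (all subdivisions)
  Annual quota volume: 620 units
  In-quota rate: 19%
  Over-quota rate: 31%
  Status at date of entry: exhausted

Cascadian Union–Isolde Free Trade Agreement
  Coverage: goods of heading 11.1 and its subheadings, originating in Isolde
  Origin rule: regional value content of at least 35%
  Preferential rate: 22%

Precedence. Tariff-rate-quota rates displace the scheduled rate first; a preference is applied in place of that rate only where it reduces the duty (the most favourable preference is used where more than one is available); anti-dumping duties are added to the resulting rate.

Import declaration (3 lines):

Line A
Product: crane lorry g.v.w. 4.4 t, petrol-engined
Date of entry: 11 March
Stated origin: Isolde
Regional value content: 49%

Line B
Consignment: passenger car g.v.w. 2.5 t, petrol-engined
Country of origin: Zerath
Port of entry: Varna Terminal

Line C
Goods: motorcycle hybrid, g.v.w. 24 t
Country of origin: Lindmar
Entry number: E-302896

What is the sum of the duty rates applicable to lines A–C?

81%

Line A: crane lorry → 11.1; petrol-engined → 11.1.1; g.v.w. 4.4 t → 11.1.1.1. Scheduled 25%. Isolde agreement on 11.1: RVC ≥ 35% → 22% available; preferential 22%. → 22%.
Line B: passenger car → 11.2; petrol-engined → 11.2.1; g.v.w. 2.5 t → 11.2.1.2. Scheduled 38%. anti-dumping (Zerath, 11.2): +12%; total 38% + 12% = 50%. → 50%.
Line C: motorcycle → 11.3; hybrid → 11.3.3; g.v.w. 24 t → 11.3.3.2. Scheduled 9%. No special measure applies. → 9%.
Sum: 22% + 50% + 9% = 81%.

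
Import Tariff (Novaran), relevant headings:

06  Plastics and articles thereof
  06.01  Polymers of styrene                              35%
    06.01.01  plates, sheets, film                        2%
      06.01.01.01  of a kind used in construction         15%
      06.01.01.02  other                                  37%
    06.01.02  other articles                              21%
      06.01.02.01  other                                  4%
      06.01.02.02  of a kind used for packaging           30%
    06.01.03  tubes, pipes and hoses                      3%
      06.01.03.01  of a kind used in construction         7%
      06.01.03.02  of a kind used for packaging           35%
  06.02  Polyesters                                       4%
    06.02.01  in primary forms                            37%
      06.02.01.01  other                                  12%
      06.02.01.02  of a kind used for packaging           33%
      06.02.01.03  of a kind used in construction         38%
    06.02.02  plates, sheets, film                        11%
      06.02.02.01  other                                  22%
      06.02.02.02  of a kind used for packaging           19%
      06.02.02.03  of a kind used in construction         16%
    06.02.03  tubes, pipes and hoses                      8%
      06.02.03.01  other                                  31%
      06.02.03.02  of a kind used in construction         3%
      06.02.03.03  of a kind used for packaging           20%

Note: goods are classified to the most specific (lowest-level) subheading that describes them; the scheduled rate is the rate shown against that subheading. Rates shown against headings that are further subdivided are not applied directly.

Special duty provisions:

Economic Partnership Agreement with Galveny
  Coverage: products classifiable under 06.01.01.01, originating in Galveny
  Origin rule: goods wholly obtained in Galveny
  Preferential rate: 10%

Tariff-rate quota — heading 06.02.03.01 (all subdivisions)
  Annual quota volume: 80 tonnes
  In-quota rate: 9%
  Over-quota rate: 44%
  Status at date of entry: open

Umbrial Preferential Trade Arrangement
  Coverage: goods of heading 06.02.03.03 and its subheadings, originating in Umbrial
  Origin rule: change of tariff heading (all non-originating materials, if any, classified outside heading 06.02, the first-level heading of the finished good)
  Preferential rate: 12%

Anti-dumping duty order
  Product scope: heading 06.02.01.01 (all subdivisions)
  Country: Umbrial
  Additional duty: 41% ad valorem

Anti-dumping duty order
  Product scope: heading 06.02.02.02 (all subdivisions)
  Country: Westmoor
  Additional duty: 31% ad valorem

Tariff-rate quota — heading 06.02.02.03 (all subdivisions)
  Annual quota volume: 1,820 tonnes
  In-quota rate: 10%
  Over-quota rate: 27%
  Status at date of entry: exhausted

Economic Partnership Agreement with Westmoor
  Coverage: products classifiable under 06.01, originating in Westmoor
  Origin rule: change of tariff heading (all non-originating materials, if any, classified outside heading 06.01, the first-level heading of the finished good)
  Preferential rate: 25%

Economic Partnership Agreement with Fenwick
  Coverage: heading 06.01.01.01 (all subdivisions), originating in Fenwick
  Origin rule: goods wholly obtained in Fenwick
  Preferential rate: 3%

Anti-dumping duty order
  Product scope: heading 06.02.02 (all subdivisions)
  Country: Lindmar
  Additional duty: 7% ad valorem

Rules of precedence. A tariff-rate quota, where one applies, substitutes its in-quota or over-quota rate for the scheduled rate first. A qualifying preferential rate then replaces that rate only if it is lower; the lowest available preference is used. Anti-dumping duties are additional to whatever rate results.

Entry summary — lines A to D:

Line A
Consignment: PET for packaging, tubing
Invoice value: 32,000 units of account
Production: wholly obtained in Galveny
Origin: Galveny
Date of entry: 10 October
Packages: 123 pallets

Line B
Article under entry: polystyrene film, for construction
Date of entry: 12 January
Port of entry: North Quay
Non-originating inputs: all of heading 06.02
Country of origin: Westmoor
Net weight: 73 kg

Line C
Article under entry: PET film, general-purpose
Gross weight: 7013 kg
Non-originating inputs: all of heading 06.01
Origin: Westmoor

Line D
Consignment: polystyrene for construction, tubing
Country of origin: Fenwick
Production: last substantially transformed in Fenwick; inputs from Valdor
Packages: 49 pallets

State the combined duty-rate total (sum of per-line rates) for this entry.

64%

Line A: PET → 06.02; tubing → 06.02.03; for packaging → 06.02.03.03. Scheduled 20%. Galveny agreement on 06.01.01.01: 06.02.03.03 not covered. → 20%.
Line B: polystyrene → 06.01; film → 06.01.01; for construction → 06.01.01.01. Scheduled 15%. Westmoor agreement on 06.01: CTH met → 25% available; preference 25% not lower than 15% → no reduction. → 15%.
Line C: PET → 06.02; film → 06.02.02; general-purpose → 06.02.02.01. Scheduled 22%. Westmoor agreement on 06.01: 06.02.02.01 not covered. → 22%.
Line D: polystyrene → 06.01; tubing → 06.01.03; for construction → 06.01.03.01. Scheduled 7%. Fenwick agreement on 06.01.01.01: 06.01.03.01 not covered. → 7%.
Sum: 20% + 15% + 22% + 7% = 64%.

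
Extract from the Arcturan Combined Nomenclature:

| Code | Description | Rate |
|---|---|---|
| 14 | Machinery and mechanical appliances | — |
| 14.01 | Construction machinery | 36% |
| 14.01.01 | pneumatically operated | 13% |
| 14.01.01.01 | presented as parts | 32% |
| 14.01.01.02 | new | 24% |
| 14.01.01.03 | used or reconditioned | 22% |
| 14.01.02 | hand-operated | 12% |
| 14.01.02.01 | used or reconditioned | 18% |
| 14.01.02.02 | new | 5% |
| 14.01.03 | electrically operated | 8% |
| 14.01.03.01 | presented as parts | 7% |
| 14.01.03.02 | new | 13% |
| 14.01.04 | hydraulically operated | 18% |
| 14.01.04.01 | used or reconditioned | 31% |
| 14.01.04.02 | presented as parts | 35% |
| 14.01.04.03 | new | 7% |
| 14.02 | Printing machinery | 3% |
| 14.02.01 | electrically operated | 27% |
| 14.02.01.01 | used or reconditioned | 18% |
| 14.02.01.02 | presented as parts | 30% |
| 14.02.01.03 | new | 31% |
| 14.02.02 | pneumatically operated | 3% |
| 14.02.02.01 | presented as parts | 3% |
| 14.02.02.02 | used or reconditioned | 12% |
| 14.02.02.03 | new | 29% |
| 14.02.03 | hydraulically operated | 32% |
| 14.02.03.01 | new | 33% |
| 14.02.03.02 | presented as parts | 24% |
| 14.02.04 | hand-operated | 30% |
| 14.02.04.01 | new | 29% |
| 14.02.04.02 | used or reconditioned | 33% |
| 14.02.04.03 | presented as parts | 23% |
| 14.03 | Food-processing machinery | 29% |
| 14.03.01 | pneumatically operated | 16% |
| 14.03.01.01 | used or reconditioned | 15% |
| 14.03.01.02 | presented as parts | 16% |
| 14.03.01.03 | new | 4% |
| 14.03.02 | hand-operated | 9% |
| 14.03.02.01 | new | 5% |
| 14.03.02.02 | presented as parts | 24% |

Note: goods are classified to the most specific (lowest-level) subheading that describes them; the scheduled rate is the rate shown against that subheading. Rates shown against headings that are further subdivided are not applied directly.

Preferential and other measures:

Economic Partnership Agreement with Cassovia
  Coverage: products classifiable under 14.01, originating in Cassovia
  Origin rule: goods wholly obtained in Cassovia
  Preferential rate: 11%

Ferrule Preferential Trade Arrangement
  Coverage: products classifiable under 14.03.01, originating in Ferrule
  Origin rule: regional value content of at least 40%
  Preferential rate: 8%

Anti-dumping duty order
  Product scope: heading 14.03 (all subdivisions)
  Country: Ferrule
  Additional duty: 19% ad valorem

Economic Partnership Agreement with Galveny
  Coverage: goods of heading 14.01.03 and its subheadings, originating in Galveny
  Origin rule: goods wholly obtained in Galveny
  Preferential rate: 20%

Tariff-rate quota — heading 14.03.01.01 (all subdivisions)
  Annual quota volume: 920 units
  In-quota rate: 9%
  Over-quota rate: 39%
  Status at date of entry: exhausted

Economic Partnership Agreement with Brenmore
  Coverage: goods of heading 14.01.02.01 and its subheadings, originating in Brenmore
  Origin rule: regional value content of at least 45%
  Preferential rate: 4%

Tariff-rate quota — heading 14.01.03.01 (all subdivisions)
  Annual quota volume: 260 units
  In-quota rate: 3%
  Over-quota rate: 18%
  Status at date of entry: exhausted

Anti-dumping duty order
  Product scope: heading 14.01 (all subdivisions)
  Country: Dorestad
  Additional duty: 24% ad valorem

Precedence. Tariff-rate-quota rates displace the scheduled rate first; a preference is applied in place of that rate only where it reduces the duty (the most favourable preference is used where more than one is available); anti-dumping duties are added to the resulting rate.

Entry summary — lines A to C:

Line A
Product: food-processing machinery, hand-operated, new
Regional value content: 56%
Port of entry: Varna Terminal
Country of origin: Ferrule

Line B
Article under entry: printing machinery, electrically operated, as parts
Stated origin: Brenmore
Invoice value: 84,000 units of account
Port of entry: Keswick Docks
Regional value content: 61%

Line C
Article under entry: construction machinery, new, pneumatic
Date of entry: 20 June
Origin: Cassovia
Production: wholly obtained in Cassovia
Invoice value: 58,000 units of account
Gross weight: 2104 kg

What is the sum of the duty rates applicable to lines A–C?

65%

Line A: food-processing → 14.03; hand-operated → 14.03.02; new → 14.03.02.01. Scheduled 5%. Ferrule agreement on 14.03.01: 14.03.02.01 not covered; anti-dumping (Ferrule, 14.03): +19%; total 5% + 19% = 24%. → 24%.
Line B: printing → 14.02; electrically operated → 14.02.01; as parts → 14.02.01.02. Scheduled 30%. Brenmore agreement on 14.01.02.01: 14.02.01.02 not covered. → 30%.
Line C: construction → 14.01; pneumatic → 14.01.01; new → 14.01.01.02. Scheduled 24%. Cassovia agreement on 14.01: wholly obtained → 11% available; preferential 11%. → 11%.
Sum: 24% + 30% + 11% = 65%.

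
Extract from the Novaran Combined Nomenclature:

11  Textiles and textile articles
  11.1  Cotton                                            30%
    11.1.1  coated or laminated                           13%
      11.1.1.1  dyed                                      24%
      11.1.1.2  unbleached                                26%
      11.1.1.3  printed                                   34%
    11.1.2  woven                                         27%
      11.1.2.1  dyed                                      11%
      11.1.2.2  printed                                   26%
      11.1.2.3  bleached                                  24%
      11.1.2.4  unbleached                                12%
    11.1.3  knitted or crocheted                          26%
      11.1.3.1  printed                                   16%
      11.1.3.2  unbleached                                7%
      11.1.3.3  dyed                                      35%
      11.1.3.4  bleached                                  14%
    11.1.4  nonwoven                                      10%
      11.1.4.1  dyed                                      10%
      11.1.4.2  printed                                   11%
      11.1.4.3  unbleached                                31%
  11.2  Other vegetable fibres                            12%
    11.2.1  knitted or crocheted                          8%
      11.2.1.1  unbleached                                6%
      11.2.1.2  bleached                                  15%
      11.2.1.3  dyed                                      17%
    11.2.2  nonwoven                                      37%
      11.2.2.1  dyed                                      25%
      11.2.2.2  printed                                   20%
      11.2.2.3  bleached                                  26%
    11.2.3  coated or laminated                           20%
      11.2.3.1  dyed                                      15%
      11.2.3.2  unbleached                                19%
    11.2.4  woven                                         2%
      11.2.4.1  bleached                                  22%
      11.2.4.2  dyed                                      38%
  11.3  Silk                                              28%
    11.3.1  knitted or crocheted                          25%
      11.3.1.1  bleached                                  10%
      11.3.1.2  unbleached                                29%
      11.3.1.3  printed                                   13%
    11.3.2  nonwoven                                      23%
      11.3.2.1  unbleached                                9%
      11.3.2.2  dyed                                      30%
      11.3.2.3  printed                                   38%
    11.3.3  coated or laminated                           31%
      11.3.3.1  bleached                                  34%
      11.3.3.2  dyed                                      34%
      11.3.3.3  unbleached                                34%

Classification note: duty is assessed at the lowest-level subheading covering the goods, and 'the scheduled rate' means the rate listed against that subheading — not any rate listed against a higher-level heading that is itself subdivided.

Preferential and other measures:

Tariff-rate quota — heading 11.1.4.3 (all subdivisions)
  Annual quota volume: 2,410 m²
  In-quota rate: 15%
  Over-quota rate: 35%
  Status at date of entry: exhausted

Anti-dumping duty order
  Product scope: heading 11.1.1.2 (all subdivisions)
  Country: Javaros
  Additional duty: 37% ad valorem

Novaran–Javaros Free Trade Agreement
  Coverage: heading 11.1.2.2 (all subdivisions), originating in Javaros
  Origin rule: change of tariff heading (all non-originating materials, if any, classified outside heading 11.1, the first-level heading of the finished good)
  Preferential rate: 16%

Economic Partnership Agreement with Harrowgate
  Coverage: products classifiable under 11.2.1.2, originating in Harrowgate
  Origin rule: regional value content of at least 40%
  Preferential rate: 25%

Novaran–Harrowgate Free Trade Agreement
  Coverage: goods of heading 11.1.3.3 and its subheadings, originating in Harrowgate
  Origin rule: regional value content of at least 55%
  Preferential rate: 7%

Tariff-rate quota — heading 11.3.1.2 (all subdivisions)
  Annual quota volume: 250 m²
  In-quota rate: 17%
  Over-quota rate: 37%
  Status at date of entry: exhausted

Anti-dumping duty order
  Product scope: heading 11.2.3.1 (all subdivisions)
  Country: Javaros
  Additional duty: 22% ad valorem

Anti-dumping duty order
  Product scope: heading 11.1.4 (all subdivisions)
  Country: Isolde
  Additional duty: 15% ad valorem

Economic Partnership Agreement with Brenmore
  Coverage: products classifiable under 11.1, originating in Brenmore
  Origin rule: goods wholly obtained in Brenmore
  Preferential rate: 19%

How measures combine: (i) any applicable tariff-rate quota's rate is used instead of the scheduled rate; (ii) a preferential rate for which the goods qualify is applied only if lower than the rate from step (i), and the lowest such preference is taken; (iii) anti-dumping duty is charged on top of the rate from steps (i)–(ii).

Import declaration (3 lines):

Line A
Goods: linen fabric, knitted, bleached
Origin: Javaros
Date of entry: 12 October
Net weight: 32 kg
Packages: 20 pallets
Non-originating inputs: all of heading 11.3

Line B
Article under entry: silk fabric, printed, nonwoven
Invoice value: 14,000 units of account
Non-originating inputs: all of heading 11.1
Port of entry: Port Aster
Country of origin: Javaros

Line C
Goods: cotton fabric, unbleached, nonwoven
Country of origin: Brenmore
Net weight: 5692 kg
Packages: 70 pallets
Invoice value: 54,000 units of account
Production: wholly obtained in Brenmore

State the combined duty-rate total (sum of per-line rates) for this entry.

72%

Line A: linen → 11.2; knitted → 11.2.1; bleached → 11.2.1.2. Scheduled 15%. Javaros agreement on 11.1.2.2: 11.2.1.2 not covered. → 15%.
Line B: silk → 11.3; nonwoven → 11.3.2; printed → 11.3.2.3. Scheduled 38%. Javaros agreement on 11.1.2.2: 11.3.2.3 not covered. → 38%.
Line C: cotton → 11.1; nonwoven → 11.1.4; unbleached → 11.1.4.3. Scheduled 31%. quota on 11.1.4.3 exhausted → over-quota 35%; Brenmore agreement on 11.1: wholly obtained → 19% available; preferential 19%. → 19%.
Sum: 15% + 38% + 19% = 72%.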